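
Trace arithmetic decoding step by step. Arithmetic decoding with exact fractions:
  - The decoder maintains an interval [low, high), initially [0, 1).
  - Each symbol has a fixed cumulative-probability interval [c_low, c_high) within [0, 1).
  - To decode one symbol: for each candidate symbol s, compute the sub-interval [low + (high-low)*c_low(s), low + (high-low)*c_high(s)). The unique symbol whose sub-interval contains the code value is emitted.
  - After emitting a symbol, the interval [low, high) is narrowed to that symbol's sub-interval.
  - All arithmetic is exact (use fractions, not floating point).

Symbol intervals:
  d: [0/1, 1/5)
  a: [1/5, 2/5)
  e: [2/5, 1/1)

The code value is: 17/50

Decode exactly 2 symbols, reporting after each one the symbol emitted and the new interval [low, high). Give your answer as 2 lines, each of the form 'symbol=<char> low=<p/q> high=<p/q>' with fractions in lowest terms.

Answer: symbol=a low=1/5 high=2/5
symbol=e low=7/25 high=2/5

Derivation:
Step 1: interval [0/1, 1/1), width = 1/1 - 0/1 = 1/1
  'd': [0/1 + 1/1*0/1, 0/1 + 1/1*1/5) = [0/1, 1/5)
  'a': [0/1 + 1/1*1/5, 0/1 + 1/1*2/5) = [1/5, 2/5) <- contains code 17/50
  'e': [0/1 + 1/1*2/5, 0/1 + 1/1*1/1) = [2/5, 1/1)
  emit 'a', narrow to [1/5, 2/5)
Step 2: interval [1/5, 2/5), width = 2/5 - 1/5 = 1/5
  'd': [1/5 + 1/5*0/1, 1/5 + 1/5*1/5) = [1/5, 6/25)
  'a': [1/5 + 1/5*1/5, 1/5 + 1/5*2/5) = [6/25, 7/25)
  'e': [1/5 + 1/5*2/5, 1/5 + 1/5*1/1) = [7/25, 2/5) <- contains code 17/50
  emit 'e', narrow to [7/25, 2/5)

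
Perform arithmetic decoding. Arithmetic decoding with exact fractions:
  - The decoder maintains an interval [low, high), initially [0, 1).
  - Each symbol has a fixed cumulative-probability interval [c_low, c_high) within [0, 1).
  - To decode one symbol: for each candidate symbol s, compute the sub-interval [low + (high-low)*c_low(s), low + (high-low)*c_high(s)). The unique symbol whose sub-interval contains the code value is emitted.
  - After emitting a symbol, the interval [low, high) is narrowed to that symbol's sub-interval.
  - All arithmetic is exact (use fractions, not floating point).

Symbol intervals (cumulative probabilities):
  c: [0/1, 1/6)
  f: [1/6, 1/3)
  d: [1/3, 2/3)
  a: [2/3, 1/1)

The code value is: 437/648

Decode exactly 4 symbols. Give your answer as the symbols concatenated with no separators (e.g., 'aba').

Answer: acca

Derivation:
Step 1: interval [0/1, 1/1), width = 1/1 - 0/1 = 1/1
  'c': [0/1 + 1/1*0/1, 0/1 + 1/1*1/6) = [0/1, 1/6)
  'f': [0/1 + 1/1*1/6, 0/1 + 1/1*1/3) = [1/6, 1/3)
  'd': [0/1 + 1/1*1/3, 0/1 + 1/1*2/3) = [1/3, 2/3)
  'a': [0/1 + 1/1*2/3, 0/1 + 1/1*1/1) = [2/3, 1/1) <- contains code 437/648
  emit 'a', narrow to [2/3, 1/1)
Step 2: interval [2/3, 1/1), width = 1/1 - 2/3 = 1/3
  'c': [2/3 + 1/3*0/1, 2/3 + 1/3*1/6) = [2/3, 13/18) <- contains code 437/648
  'f': [2/3 + 1/3*1/6, 2/3 + 1/3*1/3) = [13/18, 7/9)
  'd': [2/3 + 1/3*1/3, 2/3 + 1/3*2/3) = [7/9, 8/9)
  'a': [2/3 + 1/3*2/3, 2/3 + 1/3*1/1) = [8/9, 1/1)
  emit 'c', narrow to [2/3, 13/18)
Step 3: interval [2/3, 13/18), width = 13/18 - 2/3 = 1/18
  'c': [2/3 + 1/18*0/1, 2/3 + 1/18*1/6) = [2/3, 73/108) <- contains code 437/648
  'f': [2/3 + 1/18*1/6, 2/3 + 1/18*1/3) = [73/108, 37/54)
  'd': [2/3 + 1/18*1/3, 2/3 + 1/18*2/3) = [37/54, 19/27)
  'a': [2/3 + 1/18*2/3, 2/3 + 1/18*1/1) = [19/27, 13/18)
  emit 'c', narrow to [2/3, 73/108)
Step 4: interval [2/3, 73/108), width = 73/108 - 2/3 = 1/108
  'c': [2/3 + 1/108*0/1, 2/3 + 1/108*1/6) = [2/3, 433/648)
  'f': [2/3 + 1/108*1/6, 2/3 + 1/108*1/3) = [433/648, 217/324)
  'd': [2/3 + 1/108*1/3, 2/3 + 1/108*2/3) = [217/324, 109/162)
  'a': [2/3 + 1/108*2/3, 2/3 + 1/108*1/1) = [109/162, 73/108) <- contains code 437/648
  emit 'a', narrow to [109/162, 73/108)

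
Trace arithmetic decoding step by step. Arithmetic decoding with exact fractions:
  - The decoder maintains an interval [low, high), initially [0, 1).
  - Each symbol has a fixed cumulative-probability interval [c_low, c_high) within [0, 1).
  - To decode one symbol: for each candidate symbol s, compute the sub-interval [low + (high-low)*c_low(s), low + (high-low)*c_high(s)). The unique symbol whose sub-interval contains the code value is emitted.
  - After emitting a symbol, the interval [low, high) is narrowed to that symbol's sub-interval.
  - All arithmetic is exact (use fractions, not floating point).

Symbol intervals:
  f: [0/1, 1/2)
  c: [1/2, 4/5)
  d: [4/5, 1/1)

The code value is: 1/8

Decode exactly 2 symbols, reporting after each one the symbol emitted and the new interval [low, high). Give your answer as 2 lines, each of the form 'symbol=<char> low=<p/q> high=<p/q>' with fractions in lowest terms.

Answer: symbol=f low=0/1 high=1/2
symbol=f low=0/1 high=1/4

Derivation:
Step 1: interval [0/1, 1/1), width = 1/1 - 0/1 = 1/1
  'f': [0/1 + 1/1*0/1, 0/1 + 1/1*1/2) = [0/1, 1/2) <- contains code 1/8
  'c': [0/1 + 1/1*1/2, 0/1 + 1/1*4/5) = [1/2, 4/5)
  'd': [0/1 + 1/1*4/5, 0/1 + 1/1*1/1) = [4/5, 1/1)
  emit 'f', narrow to [0/1, 1/2)
Step 2: interval [0/1, 1/2), width = 1/2 - 0/1 = 1/2
  'f': [0/1 + 1/2*0/1, 0/1 + 1/2*1/2) = [0/1, 1/4) <- contains code 1/8
  'c': [0/1 + 1/2*1/2, 0/1 + 1/2*4/5) = [1/4, 2/5)
  'd': [0/1 + 1/2*4/5, 0/1 + 1/2*1/1) = [2/5, 1/2)
  emit 'f', narrow to [0/1, 1/4)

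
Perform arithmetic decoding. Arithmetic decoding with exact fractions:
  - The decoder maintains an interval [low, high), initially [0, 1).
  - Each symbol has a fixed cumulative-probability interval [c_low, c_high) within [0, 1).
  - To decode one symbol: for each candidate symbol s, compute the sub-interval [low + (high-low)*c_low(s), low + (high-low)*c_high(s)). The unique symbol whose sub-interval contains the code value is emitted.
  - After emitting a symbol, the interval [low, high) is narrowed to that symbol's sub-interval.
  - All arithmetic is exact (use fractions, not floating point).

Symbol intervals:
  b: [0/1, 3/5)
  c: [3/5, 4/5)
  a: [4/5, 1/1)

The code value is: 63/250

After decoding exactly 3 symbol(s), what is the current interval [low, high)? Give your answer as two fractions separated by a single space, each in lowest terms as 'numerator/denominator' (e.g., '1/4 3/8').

Answer: 27/125 36/125

Derivation:
Step 1: interval [0/1, 1/1), width = 1/1 - 0/1 = 1/1
  'b': [0/1 + 1/1*0/1, 0/1 + 1/1*3/5) = [0/1, 3/5) <- contains code 63/250
  'c': [0/1 + 1/1*3/5, 0/1 + 1/1*4/5) = [3/5, 4/5)
  'a': [0/1 + 1/1*4/5, 0/1 + 1/1*1/1) = [4/5, 1/1)
  emit 'b', narrow to [0/1, 3/5)
Step 2: interval [0/1, 3/5), width = 3/5 - 0/1 = 3/5
  'b': [0/1 + 3/5*0/1, 0/1 + 3/5*3/5) = [0/1, 9/25) <- contains code 63/250
  'c': [0/1 + 3/5*3/5, 0/1 + 3/5*4/5) = [9/25, 12/25)
  'a': [0/1 + 3/5*4/5, 0/1 + 3/5*1/1) = [12/25, 3/5)
  emit 'b', narrow to [0/1, 9/25)
Step 3: interval [0/1, 9/25), width = 9/25 - 0/1 = 9/25
  'b': [0/1 + 9/25*0/1, 0/1 + 9/25*3/5) = [0/1, 27/125)
  'c': [0/1 + 9/25*3/5, 0/1 + 9/25*4/5) = [27/125, 36/125) <- contains code 63/250
  'a': [0/1 + 9/25*4/5, 0/1 + 9/25*1/1) = [36/125, 9/25)
  emit 'c', narrow to [27/125, 36/125)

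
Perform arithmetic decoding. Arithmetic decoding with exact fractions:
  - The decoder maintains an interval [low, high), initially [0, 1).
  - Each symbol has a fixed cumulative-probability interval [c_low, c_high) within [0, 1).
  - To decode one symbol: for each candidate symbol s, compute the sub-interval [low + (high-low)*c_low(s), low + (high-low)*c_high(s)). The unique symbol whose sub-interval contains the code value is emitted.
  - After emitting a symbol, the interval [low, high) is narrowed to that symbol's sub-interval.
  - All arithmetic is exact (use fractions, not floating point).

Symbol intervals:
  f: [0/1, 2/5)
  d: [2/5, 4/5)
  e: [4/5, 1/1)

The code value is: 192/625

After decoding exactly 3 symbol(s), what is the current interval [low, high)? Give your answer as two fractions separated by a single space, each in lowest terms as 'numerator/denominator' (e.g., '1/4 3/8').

Answer: 36/125 8/25

Derivation:
Step 1: interval [0/1, 1/1), width = 1/1 - 0/1 = 1/1
  'f': [0/1 + 1/1*0/1, 0/1 + 1/1*2/5) = [0/1, 2/5) <- contains code 192/625
  'd': [0/1 + 1/1*2/5, 0/1 + 1/1*4/5) = [2/5, 4/5)
  'e': [0/1 + 1/1*4/5, 0/1 + 1/1*1/1) = [4/5, 1/1)
  emit 'f', narrow to [0/1, 2/5)
Step 2: interval [0/1, 2/5), width = 2/5 - 0/1 = 2/5
  'f': [0/1 + 2/5*0/1, 0/1 + 2/5*2/5) = [0/1, 4/25)
  'd': [0/1 + 2/5*2/5, 0/1 + 2/5*4/5) = [4/25, 8/25) <- contains code 192/625
  'e': [0/1 + 2/5*4/5, 0/1 + 2/5*1/1) = [8/25, 2/5)
  emit 'd', narrow to [4/25, 8/25)
Step 3: interval [4/25, 8/25), width = 8/25 - 4/25 = 4/25
  'f': [4/25 + 4/25*0/1, 4/25 + 4/25*2/5) = [4/25, 28/125)
  'd': [4/25 + 4/25*2/5, 4/25 + 4/25*4/5) = [28/125, 36/125)
  'e': [4/25 + 4/25*4/5, 4/25 + 4/25*1/1) = [36/125, 8/25) <- contains code 192/625
  emit 'e', narrow to [36/125, 8/25)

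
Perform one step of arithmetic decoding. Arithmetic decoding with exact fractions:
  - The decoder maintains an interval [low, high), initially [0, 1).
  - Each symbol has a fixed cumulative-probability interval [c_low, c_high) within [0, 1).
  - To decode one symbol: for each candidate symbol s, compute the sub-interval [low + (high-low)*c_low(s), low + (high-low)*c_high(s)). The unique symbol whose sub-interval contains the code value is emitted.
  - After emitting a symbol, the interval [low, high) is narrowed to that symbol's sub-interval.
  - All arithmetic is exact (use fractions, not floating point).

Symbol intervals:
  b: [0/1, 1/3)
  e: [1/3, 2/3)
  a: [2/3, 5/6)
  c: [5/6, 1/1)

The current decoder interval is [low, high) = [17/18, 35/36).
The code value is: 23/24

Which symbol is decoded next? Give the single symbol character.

Interval width = high − low = 35/36 − 17/18 = 1/36
Scaled code = (code − low) / width = (23/24 − 17/18) / 1/36 = 1/2
  b: [0/1, 1/3) 
  e: [1/3, 2/3) ← scaled code falls here ✓
  a: [2/3, 5/6) 
  c: [5/6, 1/1) 

Answer: e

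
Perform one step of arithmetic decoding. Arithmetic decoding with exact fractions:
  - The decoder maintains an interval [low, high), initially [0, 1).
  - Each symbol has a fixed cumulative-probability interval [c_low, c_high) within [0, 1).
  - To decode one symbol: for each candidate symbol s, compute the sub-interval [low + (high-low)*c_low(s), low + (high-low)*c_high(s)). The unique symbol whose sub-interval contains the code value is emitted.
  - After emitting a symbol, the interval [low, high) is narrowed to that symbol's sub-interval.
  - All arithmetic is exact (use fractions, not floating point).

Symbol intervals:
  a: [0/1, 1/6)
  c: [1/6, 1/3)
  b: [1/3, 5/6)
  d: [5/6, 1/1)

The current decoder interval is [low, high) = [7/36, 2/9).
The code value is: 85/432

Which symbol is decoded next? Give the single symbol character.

Answer: a

Derivation:
Interval width = high − low = 2/9 − 7/36 = 1/36
Scaled code = (code − low) / width = (85/432 − 7/36) / 1/36 = 1/12
  a: [0/1, 1/6) ← scaled code falls here ✓
  c: [1/6, 1/3) 
  b: [1/3, 5/6) 
  d: [5/6, 1/1) 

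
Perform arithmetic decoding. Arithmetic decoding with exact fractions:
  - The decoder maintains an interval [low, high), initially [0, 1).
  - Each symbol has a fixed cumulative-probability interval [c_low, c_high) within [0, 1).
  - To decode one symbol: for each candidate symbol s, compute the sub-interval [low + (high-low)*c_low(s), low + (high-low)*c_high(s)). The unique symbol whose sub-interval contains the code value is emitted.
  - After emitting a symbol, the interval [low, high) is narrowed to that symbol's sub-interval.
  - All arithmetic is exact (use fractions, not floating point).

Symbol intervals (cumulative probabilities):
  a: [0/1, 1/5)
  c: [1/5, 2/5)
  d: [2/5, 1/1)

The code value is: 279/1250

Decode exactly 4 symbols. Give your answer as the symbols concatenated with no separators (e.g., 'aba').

Answer: cadc

Derivation:
Step 1: interval [0/1, 1/1), width = 1/1 - 0/1 = 1/1
  'a': [0/1 + 1/1*0/1, 0/1 + 1/1*1/5) = [0/1, 1/5)
  'c': [0/1 + 1/1*1/5, 0/1 + 1/1*2/5) = [1/5, 2/5) <- contains code 279/1250
  'd': [0/1 + 1/1*2/5, 0/1 + 1/1*1/1) = [2/5, 1/1)
  emit 'c', narrow to [1/5, 2/5)
Step 2: interval [1/5, 2/5), width = 2/5 - 1/5 = 1/5
  'a': [1/5 + 1/5*0/1, 1/5 + 1/5*1/5) = [1/5, 6/25) <- contains code 279/1250
  'c': [1/5 + 1/5*1/5, 1/5 + 1/5*2/5) = [6/25, 7/25)
  'd': [1/5 + 1/5*2/5, 1/5 + 1/5*1/1) = [7/25, 2/5)
  emit 'a', narrow to [1/5, 6/25)
Step 3: interval [1/5, 6/25), width = 6/25 - 1/5 = 1/25
  'a': [1/5 + 1/25*0/1, 1/5 + 1/25*1/5) = [1/5, 26/125)
  'c': [1/5 + 1/25*1/5, 1/5 + 1/25*2/5) = [26/125, 27/125)
  'd': [1/5 + 1/25*2/5, 1/5 + 1/25*1/1) = [27/125, 6/25) <- contains code 279/1250
  emit 'd', narrow to [27/125, 6/25)
Step 4: interval [27/125, 6/25), width = 6/25 - 27/125 = 3/125
  'a': [27/125 + 3/125*0/1, 27/125 + 3/125*1/5) = [27/125, 138/625)
  'c': [27/125 + 3/125*1/5, 27/125 + 3/125*2/5) = [138/625, 141/625) <- contains code 279/1250
  'd': [27/125 + 3/125*2/5, 27/125 + 3/125*1/1) = [141/625, 6/25)
  emit 'c', narrow to [138/625, 141/625)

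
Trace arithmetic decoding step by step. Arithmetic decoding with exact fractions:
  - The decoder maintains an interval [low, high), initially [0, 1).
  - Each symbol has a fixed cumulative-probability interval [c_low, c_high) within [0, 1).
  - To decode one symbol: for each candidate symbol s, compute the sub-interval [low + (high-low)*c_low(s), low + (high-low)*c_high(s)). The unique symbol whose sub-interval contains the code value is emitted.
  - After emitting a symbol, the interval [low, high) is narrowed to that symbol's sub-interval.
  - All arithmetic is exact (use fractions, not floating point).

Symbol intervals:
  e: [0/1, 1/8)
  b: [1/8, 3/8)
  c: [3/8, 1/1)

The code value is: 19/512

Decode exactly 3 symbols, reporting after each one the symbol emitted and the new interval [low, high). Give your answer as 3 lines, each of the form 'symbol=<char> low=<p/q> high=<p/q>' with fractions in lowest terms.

Step 1: interval [0/1, 1/1), width = 1/1 - 0/1 = 1/1
  'e': [0/1 + 1/1*0/1, 0/1 + 1/1*1/8) = [0/1, 1/8) <- contains code 19/512
  'b': [0/1 + 1/1*1/8, 0/1 + 1/1*3/8) = [1/8, 3/8)
  'c': [0/1 + 1/1*3/8, 0/1 + 1/1*1/1) = [3/8, 1/1)
  emit 'e', narrow to [0/1, 1/8)
Step 2: interval [0/1, 1/8), width = 1/8 - 0/1 = 1/8
  'e': [0/1 + 1/8*0/1, 0/1 + 1/8*1/8) = [0/1, 1/64)
  'b': [0/1 + 1/8*1/8, 0/1 + 1/8*3/8) = [1/64, 3/64) <- contains code 19/512
  'c': [0/1 + 1/8*3/8, 0/1 + 1/8*1/1) = [3/64, 1/8)
  emit 'b', narrow to [1/64, 3/64)
Step 3: interval [1/64, 3/64), width = 3/64 - 1/64 = 1/32
  'e': [1/64 + 1/32*0/1, 1/64 + 1/32*1/8) = [1/64, 5/256)
  'b': [1/64 + 1/32*1/8, 1/64 + 1/32*3/8) = [5/256, 7/256)
  'c': [1/64 + 1/32*3/8, 1/64 + 1/32*1/1) = [7/256, 3/64) <- contains code 19/512
  emit 'c', narrow to [7/256, 3/64)

Answer: symbol=e low=0/1 high=1/8
symbol=b low=1/64 high=3/64
symbol=c low=7/256 high=3/64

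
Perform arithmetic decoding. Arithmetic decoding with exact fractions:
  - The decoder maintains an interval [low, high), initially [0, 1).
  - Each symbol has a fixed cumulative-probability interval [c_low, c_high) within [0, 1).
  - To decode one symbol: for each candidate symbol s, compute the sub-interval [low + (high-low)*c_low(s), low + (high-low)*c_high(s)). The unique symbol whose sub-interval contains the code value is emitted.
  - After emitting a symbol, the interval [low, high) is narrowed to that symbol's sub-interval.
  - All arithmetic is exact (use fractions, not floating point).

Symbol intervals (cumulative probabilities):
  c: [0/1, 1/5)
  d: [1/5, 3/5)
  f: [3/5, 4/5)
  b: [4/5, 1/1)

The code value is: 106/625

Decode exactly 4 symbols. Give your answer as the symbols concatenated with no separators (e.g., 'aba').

Step 1: interval [0/1, 1/1), width = 1/1 - 0/1 = 1/1
  'c': [0/1 + 1/1*0/1, 0/1 + 1/1*1/5) = [0/1, 1/5) <- contains code 106/625
  'd': [0/1 + 1/1*1/5, 0/1 + 1/1*3/5) = [1/5, 3/5)
  'f': [0/1 + 1/1*3/5, 0/1 + 1/1*4/5) = [3/5, 4/5)
  'b': [0/1 + 1/1*4/5, 0/1 + 1/1*1/1) = [4/5, 1/1)
  emit 'c', narrow to [0/1, 1/5)
Step 2: interval [0/1, 1/5), width = 1/5 - 0/1 = 1/5
  'c': [0/1 + 1/5*0/1, 0/1 + 1/5*1/5) = [0/1, 1/25)
  'd': [0/1 + 1/5*1/5, 0/1 + 1/5*3/5) = [1/25, 3/25)
  'f': [0/1 + 1/5*3/5, 0/1 + 1/5*4/5) = [3/25, 4/25)
  'b': [0/1 + 1/5*4/5, 0/1 + 1/5*1/1) = [4/25, 1/5) <- contains code 106/625
  emit 'b', narrow to [4/25, 1/5)
Step 3: interval [4/25, 1/5), width = 1/5 - 4/25 = 1/25
  'c': [4/25 + 1/25*0/1, 4/25 + 1/25*1/5) = [4/25, 21/125)
  'd': [4/25 + 1/25*1/5, 4/25 + 1/25*3/5) = [21/125, 23/125) <- contains code 106/625
  'f': [4/25 + 1/25*3/5, 4/25 + 1/25*4/5) = [23/125, 24/125)
  'b': [4/25 + 1/25*4/5, 4/25 + 1/25*1/1) = [24/125, 1/5)
  emit 'd', narrow to [21/125, 23/125)
Step 4: interval [21/125, 23/125), width = 23/125 - 21/125 = 2/125
  'c': [21/125 + 2/125*0/1, 21/125 + 2/125*1/5) = [21/125, 107/625) <- contains code 106/625
  'd': [21/125 + 2/125*1/5, 21/125 + 2/125*3/5) = [107/625, 111/625)
  'f': [21/125 + 2/125*3/5, 21/125 + 2/125*4/5) = [111/625, 113/625)
  'b': [21/125 + 2/125*4/5, 21/125 + 2/125*1/1) = [113/625, 23/125)
  emit 'c', narrow to [21/125, 107/625)

Answer: cbdc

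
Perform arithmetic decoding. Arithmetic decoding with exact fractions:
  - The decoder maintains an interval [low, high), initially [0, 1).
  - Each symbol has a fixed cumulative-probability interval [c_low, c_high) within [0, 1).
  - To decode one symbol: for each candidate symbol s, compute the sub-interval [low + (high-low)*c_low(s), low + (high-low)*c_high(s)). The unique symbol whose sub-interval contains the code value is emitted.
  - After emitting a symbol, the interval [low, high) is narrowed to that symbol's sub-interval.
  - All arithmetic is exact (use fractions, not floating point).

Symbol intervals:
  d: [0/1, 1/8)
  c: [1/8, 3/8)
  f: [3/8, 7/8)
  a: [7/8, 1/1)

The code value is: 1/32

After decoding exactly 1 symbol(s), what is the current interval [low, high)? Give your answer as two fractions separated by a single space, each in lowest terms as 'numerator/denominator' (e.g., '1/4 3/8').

Answer: 0/1 1/8

Derivation:
Step 1: interval [0/1, 1/1), width = 1/1 - 0/1 = 1/1
  'd': [0/1 + 1/1*0/1, 0/1 + 1/1*1/8) = [0/1, 1/8) <- contains code 1/32
  'c': [0/1 + 1/1*1/8, 0/1 + 1/1*3/8) = [1/8, 3/8)
  'f': [0/1 + 1/1*3/8, 0/1 + 1/1*7/8) = [3/8, 7/8)
  'a': [0/1 + 1/1*7/8, 0/1 + 1/1*1/1) = [7/8, 1/1)
  emit 'd', narrow to [0/1, 1/8)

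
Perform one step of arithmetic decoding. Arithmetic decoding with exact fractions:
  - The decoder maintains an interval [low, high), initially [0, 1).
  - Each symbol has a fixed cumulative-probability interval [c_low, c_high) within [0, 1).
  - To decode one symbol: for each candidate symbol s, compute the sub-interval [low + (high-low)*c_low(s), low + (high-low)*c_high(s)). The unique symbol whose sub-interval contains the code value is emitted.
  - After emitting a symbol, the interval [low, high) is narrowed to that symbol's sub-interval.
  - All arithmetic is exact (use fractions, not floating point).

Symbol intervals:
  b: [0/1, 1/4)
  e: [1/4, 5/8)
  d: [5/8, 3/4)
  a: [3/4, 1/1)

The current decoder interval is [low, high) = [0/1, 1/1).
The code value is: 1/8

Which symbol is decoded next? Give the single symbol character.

Interval width = high − low = 1/1 − 0/1 = 1/1
Scaled code = (code − low) / width = (1/8 − 0/1) / 1/1 = 1/8
  b: [0/1, 1/4) ← scaled code falls here ✓
  e: [1/4, 5/8) 
  d: [5/8, 3/4) 
  a: [3/4, 1/1) 

Answer: b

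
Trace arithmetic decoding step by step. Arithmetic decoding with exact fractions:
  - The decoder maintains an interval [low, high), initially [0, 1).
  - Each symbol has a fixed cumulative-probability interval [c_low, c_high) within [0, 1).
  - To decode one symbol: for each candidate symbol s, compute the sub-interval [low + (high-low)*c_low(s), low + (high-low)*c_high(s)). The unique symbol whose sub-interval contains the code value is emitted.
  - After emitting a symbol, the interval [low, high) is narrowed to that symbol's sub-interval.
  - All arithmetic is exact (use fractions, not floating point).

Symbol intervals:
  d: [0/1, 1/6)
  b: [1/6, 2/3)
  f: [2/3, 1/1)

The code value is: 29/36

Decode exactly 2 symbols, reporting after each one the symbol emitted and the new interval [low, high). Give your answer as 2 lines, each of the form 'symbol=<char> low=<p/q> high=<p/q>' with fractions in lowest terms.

Step 1: interval [0/1, 1/1), width = 1/1 - 0/1 = 1/1
  'd': [0/1 + 1/1*0/1, 0/1 + 1/1*1/6) = [0/1, 1/6)
  'b': [0/1 + 1/1*1/6, 0/1 + 1/1*2/3) = [1/6, 2/3)
  'f': [0/1 + 1/1*2/3, 0/1 + 1/1*1/1) = [2/3, 1/1) <- contains code 29/36
  emit 'f', narrow to [2/3, 1/1)
Step 2: interval [2/3, 1/1), width = 1/1 - 2/3 = 1/3
  'd': [2/3 + 1/3*0/1, 2/3 + 1/3*1/6) = [2/3, 13/18)
  'b': [2/3 + 1/3*1/6, 2/3 + 1/3*2/3) = [13/18, 8/9) <- contains code 29/36
  'f': [2/3 + 1/3*2/3, 2/3 + 1/3*1/1) = [8/9, 1/1)
  emit 'b', narrow to [13/18, 8/9)

Answer: symbol=f low=2/3 high=1/1
symbol=b low=13/18 high=8/9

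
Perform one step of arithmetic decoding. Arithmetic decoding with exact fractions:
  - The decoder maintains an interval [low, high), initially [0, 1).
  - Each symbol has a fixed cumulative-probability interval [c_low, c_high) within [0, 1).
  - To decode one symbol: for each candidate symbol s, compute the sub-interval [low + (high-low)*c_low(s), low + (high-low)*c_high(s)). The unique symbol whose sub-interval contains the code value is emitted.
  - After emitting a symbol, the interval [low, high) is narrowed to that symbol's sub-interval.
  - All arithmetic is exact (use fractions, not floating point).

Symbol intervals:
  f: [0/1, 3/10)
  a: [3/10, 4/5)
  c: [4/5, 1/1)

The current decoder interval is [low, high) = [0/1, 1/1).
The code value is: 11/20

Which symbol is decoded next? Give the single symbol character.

Answer: a

Derivation:
Interval width = high − low = 1/1 − 0/1 = 1/1
Scaled code = (code − low) / width = (11/20 − 0/1) / 1/1 = 11/20
  f: [0/1, 3/10) 
  a: [3/10, 4/5) ← scaled code falls here ✓
  c: [4/5, 1/1) 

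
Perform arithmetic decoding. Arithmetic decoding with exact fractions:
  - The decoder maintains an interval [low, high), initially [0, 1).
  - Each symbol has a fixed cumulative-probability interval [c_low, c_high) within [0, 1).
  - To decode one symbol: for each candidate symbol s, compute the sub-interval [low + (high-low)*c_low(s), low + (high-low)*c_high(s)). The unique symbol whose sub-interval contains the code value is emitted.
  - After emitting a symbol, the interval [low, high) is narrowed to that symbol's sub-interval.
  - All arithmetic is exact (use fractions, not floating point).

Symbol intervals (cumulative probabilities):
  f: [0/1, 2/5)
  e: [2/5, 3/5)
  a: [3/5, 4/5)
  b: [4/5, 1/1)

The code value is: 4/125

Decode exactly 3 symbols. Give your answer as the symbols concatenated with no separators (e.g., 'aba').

Step 1: interval [0/1, 1/1), width = 1/1 - 0/1 = 1/1
  'f': [0/1 + 1/1*0/1, 0/1 + 1/1*2/5) = [0/1, 2/5) <- contains code 4/125
  'e': [0/1 + 1/1*2/5, 0/1 + 1/1*3/5) = [2/5, 3/5)
  'a': [0/1 + 1/1*3/5, 0/1 + 1/1*4/5) = [3/5, 4/5)
  'b': [0/1 + 1/1*4/5, 0/1 + 1/1*1/1) = [4/5, 1/1)
  emit 'f', narrow to [0/1, 2/5)
Step 2: interval [0/1, 2/5), width = 2/5 - 0/1 = 2/5
  'f': [0/1 + 2/5*0/1, 0/1 + 2/5*2/5) = [0/1, 4/25) <- contains code 4/125
  'e': [0/1 + 2/5*2/5, 0/1 + 2/5*3/5) = [4/25, 6/25)
  'a': [0/1 + 2/5*3/5, 0/1 + 2/5*4/5) = [6/25, 8/25)
  'b': [0/1 + 2/5*4/5, 0/1 + 2/5*1/1) = [8/25, 2/5)
  emit 'f', narrow to [0/1, 4/25)
Step 3: interval [0/1, 4/25), width = 4/25 - 0/1 = 4/25
  'f': [0/1 + 4/25*0/1, 0/1 + 4/25*2/5) = [0/1, 8/125) <- contains code 4/125
  'e': [0/1 + 4/25*2/5, 0/1 + 4/25*3/5) = [8/125, 12/125)
  'a': [0/1 + 4/25*3/5, 0/1 + 4/25*4/5) = [12/125, 16/125)
  'b': [0/1 + 4/25*4/5, 0/1 + 4/25*1/1) = [16/125, 4/25)
  emit 'f', narrow to [0/1, 8/125)

Answer: fff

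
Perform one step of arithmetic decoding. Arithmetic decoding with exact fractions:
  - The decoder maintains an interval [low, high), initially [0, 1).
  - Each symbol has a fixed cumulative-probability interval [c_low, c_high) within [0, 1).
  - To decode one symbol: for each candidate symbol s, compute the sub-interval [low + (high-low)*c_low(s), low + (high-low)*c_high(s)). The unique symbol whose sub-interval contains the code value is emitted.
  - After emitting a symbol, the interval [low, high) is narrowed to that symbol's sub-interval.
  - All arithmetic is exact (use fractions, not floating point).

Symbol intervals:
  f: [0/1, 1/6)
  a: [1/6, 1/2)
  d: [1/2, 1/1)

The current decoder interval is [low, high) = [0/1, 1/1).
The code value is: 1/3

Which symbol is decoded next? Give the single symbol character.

Answer: a

Derivation:
Interval width = high − low = 1/1 − 0/1 = 1/1
Scaled code = (code − low) / width = (1/3 − 0/1) / 1/1 = 1/3
  f: [0/1, 1/6) 
  a: [1/6, 1/2) ← scaled code falls here ✓
  d: [1/2, 1/1) 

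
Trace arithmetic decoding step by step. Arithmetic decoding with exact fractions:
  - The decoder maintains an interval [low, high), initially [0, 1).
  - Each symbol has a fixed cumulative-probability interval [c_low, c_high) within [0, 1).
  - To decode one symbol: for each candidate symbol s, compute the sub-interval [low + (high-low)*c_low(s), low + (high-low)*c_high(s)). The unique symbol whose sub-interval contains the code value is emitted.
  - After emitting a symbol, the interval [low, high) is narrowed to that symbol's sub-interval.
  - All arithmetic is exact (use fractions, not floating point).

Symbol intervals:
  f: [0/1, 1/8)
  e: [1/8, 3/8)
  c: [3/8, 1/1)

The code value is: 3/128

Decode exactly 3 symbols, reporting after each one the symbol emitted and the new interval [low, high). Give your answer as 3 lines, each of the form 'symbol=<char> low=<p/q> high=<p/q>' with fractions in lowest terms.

Step 1: interval [0/1, 1/1), width = 1/1 - 0/1 = 1/1
  'f': [0/1 + 1/1*0/1, 0/1 + 1/1*1/8) = [0/1, 1/8) <- contains code 3/128
  'e': [0/1 + 1/1*1/8, 0/1 + 1/1*3/8) = [1/8, 3/8)
  'c': [0/1 + 1/1*3/8, 0/1 + 1/1*1/1) = [3/8, 1/1)
  emit 'f', narrow to [0/1, 1/8)
Step 2: interval [0/1, 1/8), width = 1/8 - 0/1 = 1/8
  'f': [0/1 + 1/8*0/1, 0/1 + 1/8*1/8) = [0/1, 1/64)
  'e': [0/1 + 1/8*1/8, 0/1 + 1/8*3/8) = [1/64, 3/64) <- contains code 3/128
  'c': [0/1 + 1/8*3/8, 0/1 + 1/8*1/1) = [3/64, 1/8)
  emit 'e', narrow to [1/64, 3/64)
Step 3: interval [1/64, 3/64), width = 3/64 - 1/64 = 1/32
  'f': [1/64 + 1/32*0/1, 1/64 + 1/32*1/8) = [1/64, 5/256)
  'e': [1/64 + 1/32*1/8, 1/64 + 1/32*3/8) = [5/256, 7/256) <- contains code 3/128
  'c': [1/64 + 1/32*3/8, 1/64 + 1/32*1/1) = [7/256, 3/64)
  emit 'e', narrow to [5/256, 7/256)

Answer: symbol=f low=0/1 high=1/8
symbol=e low=1/64 high=3/64
symbol=e low=5/256 high=7/256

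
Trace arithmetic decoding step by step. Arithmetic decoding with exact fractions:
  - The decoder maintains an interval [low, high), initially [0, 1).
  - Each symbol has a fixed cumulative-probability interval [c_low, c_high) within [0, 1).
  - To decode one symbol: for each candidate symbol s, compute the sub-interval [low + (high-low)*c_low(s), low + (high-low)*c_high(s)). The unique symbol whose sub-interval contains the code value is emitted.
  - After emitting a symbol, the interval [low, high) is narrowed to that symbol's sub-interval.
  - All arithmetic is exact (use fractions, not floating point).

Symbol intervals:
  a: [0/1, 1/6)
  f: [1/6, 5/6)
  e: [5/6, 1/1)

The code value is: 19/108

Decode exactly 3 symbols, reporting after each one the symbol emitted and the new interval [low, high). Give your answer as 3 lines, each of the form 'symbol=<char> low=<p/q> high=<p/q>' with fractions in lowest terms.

Step 1: interval [0/1, 1/1), width = 1/1 - 0/1 = 1/1
  'a': [0/1 + 1/1*0/1, 0/1 + 1/1*1/6) = [0/1, 1/6)
  'f': [0/1 + 1/1*1/6, 0/1 + 1/1*5/6) = [1/6, 5/6) <- contains code 19/108
  'e': [0/1 + 1/1*5/6, 0/1 + 1/1*1/1) = [5/6, 1/1)
  emit 'f', narrow to [1/6, 5/6)
Step 2: interval [1/6, 5/6), width = 5/6 - 1/6 = 2/3
  'a': [1/6 + 2/3*0/1, 1/6 + 2/3*1/6) = [1/6, 5/18) <- contains code 19/108
  'f': [1/6 + 2/3*1/6, 1/6 + 2/3*5/6) = [5/18, 13/18)
  'e': [1/6 + 2/3*5/6, 1/6 + 2/3*1/1) = [13/18, 5/6)
  emit 'a', narrow to [1/6, 5/18)
Step 3: interval [1/6, 5/18), width = 5/18 - 1/6 = 1/9
  'a': [1/6 + 1/9*0/1, 1/6 + 1/9*1/6) = [1/6, 5/27) <- contains code 19/108
  'f': [1/6 + 1/9*1/6, 1/6 + 1/9*5/6) = [5/27, 7/27)
  'e': [1/6 + 1/9*5/6, 1/6 + 1/9*1/1) = [7/27, 5/18)
  emit 'a', narrow to [1/6, 5/27)

Answer: symbol=f low=1/6 high=5/6
symbol=a low=1/6 high=5/18
symbol=a low=1/6 high=5/27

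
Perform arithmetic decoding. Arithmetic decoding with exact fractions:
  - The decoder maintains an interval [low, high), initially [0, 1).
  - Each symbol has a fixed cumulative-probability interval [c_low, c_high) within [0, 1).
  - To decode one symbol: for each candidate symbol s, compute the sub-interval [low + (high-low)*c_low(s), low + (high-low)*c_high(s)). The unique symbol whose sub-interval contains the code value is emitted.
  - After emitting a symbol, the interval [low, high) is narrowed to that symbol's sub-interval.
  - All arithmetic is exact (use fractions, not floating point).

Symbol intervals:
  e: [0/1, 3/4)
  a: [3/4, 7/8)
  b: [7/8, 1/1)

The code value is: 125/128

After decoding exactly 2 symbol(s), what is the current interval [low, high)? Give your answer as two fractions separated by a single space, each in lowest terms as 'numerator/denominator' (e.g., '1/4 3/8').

Step 1: interval [0/1, 1/1), width = 1/1 - 0/1 = 1/1
  'e': [0/1 + 1/1*0/1, 0/1 + 1/1*3/4) = [0/1, 3/4)
  'a': [0/1 + 1/1*3/4, 0/1 + 1/1*7/8) = [3/4, 7/8)
  'b': [0/1 + 1/1*7/8, 0/1 + 1/1*1/1) = [7/8, 1/1) <- contains code 125/128
  emit 'b', narrow to [7/8, 1/1)
Step 2: interval [7/8, 1/1), width = 1/1 - 7/8 = 1/8
  'e': [7/8 + 1/8*0/1, 7/8 + 1/8*3/4) = [7/8, 31/32)
  'a': [7/8 + 1/8*3/4, 7/8 + 1/8*7/8) = [31/32, 63/64) <- contains code 125/128
  'b': [7/8 + 1/8*7/8, 7/8 + 1/8*1/1) = [63/64, 1/1)
  emit 'a', narrow to [31/32, 63/64)

Answer: 31/32 63/64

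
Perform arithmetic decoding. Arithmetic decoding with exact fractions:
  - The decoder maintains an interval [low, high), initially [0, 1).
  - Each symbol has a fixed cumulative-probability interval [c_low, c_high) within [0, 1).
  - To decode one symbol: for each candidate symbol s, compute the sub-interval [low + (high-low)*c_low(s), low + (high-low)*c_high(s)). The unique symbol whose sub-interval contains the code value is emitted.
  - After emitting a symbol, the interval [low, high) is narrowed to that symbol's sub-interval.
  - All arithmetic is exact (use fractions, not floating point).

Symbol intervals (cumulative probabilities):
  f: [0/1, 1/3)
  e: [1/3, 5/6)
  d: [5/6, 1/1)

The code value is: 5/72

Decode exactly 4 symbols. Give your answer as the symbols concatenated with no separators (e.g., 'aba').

Answer: ffee

Derivation:
Step 1: interval [0/1, 1/1), width = 1/1 - 0/1 = 1/1
  'f': [0/1 + 1/1*0/1, 0/1 + 1/1*1/3) = [0/1, 1/3) <- contains code 5/72
  'e': [0/1 + 1/1*1/3, 0/1 + 1/1*5/6) = [1/3, 5/6)
  'd': [0/1 + 1/1*5/6, 0/1 + 1/1*1/1) = [5/6, 1/1)
  emit 'f', narrow to [0/1, 1/3)
Step 2: interval [0/1, 1/3), width = 1/3 - 0/1 = 1/3
  'f': [0/1 + 1/3*0/1, 0/1 + 1/3*1/3) = [0/1, 1/9) <- contains code 5/72
  'e': [0/1 + 1/3*1/3, 0/1 + 1/3*5/6) = [1/9, 5/18)
  'd': [0/1 + 1/3*5/6, 0/1 + 1/3*1/1) = [5/18, 1/3)
  emit 'f', narrow to [0/1, 1/9)
Step 3: interval [0/1, 1/9), width = 1/9 - 0/1 = 1/9
  'f': [0/1 + 1/9*0/1, 0/1 + 1/9*1/3) = [0/1, 1/27)
  'e': [0/1 + 1/9*1/3, 0/1 + 1/9*5/6) = [1/27, 5/54) <- contains code 5/72
  'd': [0/1 + 1/9*5/6, 0/1 + 1/9*1/1) = [5/54, 1/9)
  emit 'e', narrow to [1/27, 5/54)
Step 4: interval [1/27, 5/54), width = 5/54 - 1/27 = 1/18
  'f': [1/27 + 1/18*0/1, 1/27 + 1/18*1/3) = [1/27, 1/18)
  'e': [1/27 + 1/18*1/3, 1/27 + 1/18*5/6) = [1/18, 1/12) <- contains code 5/72
  'd': [1/27 + 1/18*5/6, 1/27 + 1/18*1/1) = [1/12, 5/54)
  emit 'e', narrow to [1/18, 1/12)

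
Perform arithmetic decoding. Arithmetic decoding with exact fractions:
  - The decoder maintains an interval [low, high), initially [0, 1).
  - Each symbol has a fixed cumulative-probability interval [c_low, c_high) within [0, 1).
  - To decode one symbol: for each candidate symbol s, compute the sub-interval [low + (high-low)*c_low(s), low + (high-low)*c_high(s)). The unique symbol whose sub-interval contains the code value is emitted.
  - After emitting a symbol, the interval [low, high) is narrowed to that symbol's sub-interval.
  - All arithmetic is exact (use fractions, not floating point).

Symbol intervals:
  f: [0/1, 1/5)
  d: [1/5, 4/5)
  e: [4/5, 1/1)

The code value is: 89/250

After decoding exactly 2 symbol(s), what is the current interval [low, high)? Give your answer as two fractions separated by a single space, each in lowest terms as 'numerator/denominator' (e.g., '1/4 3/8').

Step 1: interval [0/1, 1/1), width = 1/1 - 0/1 = 1/1
  'f': [0/1 + 1/1*0/1, 0/1 + 1/1*1/5) = [0/1, 1/5)
  'd': [0/1 + 1/1*1/5, 0/1 + 1/1*4/5) = [1/5, 4/5) <- contains code 89/250
  'e': [0/1 + 1/1*4/5, 0/1 + 1/1*1/1) = [4/5, 1/1)
  emit 'd', narrow to [1/5, 4/5)
Step 2: interval [1/5, 4/5), width = 4/5 - 1/5 = 3/5
  'f': [1/5 + 3/5*0/1, 1/5 + 3/5*1/5) = [1/5, 8/25)
  'd': [1/5 + 3/5*1/5, 1/5 + 3/5*4/5) = [8/25, 17/25) <- contains code 89/250
  'e': [1/5 + 3/5*4/5, 1/5 + 3/5*1/1) = [17/25, 4/5)
  emit 'd', narrow to [8/25, 17/25)

Answer: 8/25 17/25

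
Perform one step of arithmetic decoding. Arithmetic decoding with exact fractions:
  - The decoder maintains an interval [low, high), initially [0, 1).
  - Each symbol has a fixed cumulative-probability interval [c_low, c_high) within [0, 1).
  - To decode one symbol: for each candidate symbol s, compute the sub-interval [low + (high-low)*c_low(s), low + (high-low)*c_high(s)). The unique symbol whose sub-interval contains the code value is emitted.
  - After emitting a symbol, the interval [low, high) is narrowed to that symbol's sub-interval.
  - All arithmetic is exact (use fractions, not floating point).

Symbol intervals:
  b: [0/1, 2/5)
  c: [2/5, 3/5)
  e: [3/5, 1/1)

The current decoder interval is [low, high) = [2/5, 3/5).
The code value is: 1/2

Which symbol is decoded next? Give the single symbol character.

Interval width = high − low = 3/5 − 2/5 = 1/5
Scaled code = (code − low) / width = (1/2 − 2/5) / 1/5 = 1/2
  b: [0/1, 2/5) 
  c: [2/5, 3/5) ← scaled code falls here ✓
  e: [3/5, 1/1) 

Answer: c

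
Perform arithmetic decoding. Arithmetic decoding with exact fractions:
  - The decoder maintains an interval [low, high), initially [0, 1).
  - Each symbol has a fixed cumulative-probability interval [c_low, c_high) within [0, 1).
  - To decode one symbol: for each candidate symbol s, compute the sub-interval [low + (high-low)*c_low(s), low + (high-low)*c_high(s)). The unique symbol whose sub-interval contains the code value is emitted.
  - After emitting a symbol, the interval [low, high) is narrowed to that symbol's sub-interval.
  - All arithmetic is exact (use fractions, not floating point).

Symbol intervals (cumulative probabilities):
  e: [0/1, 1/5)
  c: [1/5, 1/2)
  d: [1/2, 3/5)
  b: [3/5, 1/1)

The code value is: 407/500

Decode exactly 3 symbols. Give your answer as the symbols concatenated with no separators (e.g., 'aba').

Answer: bdc

Derivation:
Step 1: interval [0/1, 1/1), width = 1/1 - 0/1 = 1/1
  'e': [0/1 + 1/1*0/1, 0/1 + 1/1*1/5) = [0/1, 1/5)
  'c': [0/1 + 1/1*1/5, 0/1 + 1/1*1/2) = [1/5, 1/2)
  'd': [0/1 + 1/1*1/2, 0/1 + 1/1*3/5) = [1/2, 3/5)
  'b': [0/1 + 1/1*3/5, 0/1 + 1/1*1/1) = [3/5, 1/1) <- contains code 407/500
  emit 'b', narrow to [3/5, 1/1)
Step 2: interval [3/5, 1/1), width = 1/1 - 3/5 = 2/5
  'e': [3/5 + 2/5*0/1, 3/5 + 2/5*1/5) = [3/5, 17/25)
  'c': [3/5 + 2/5*1/5, 3/5 + 2/5*1/2) = [17/25, 4/5)
  'd': [3/5 + 2/5*1/2, 3/5 + 2/5*3/5) = [4/5, 21/25) <- contains code 407/500
  'b': [3/5 + 2/5*3/5, 3/5 + 2/5*1/1) = [21/25, 1/1)
  emit 'd', narrow to [4/5, 21/25)
Step 3: interval [4/5, 21/25), width = 21/25 - 4/5 = 1/25
  'e': [4/5 + 1/25*0/1, 4/5 + 1/25*1/5) = [4/5, 101/125)
  'c': [4/5 + 1/25*1/5, 4/5 + 1/25*1/2) = [101/125, 41/50) <- contains code 407/500
  'd': [4/5 + 1/25*1/2, 4/5 + 1/25*3/5) = [41/50, 103/125)
  'b': [4/5 + 1/25*3/5, 4/5 + 1/25*1/1) = [103/125, 21/25)
  emit 'c', narrow to [101/125, 41/50)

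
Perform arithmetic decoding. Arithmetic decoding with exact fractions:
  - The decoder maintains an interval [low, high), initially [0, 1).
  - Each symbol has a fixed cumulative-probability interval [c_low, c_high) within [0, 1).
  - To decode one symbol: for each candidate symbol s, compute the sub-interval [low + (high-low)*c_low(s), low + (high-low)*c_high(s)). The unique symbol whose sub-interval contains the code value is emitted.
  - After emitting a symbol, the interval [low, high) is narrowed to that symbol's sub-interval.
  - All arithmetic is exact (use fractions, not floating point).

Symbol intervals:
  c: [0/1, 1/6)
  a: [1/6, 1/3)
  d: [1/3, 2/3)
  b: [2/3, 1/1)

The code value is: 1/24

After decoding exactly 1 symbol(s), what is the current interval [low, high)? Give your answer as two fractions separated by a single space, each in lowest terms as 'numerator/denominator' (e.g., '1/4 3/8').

Step 1: interval [0/1, 1/1), width = 1/1 - 0/1 = 1/1
  'c': [0/1 + 1/1*0/1, 0/1 + 1/1*1/6) = [0/1, 1/6) <- contains code 1/24
  'a': [0/1 + 1/1*1/6, 0/1 + 1/1*1/3) = [1/6, 1/3)
  'd': [0/1 + 1/1*1/3, 0/1 + 1/1*2/3) = [1/3, 2/3)
  'b': [0/1 + 1/1*2/3, 0/1 + 1/1*1/1) = [2/3, 1/1)
  emit 'c', narrow to [0/1, 1/6)

Answer: 0/1 1/6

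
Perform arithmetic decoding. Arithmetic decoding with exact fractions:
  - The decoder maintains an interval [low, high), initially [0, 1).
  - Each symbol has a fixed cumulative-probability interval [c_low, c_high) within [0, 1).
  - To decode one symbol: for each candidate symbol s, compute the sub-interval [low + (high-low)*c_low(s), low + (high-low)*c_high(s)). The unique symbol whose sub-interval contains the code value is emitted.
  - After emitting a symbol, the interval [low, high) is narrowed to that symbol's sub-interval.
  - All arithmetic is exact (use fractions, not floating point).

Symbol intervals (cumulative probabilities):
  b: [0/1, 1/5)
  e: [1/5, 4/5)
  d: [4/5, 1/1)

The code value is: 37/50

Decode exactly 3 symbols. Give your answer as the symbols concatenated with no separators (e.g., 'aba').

Step 1: interval [0/1, 1/1), width = 1/1 - 0/1 = 1/1
  'b': [0/1 + 1/1*0/1, 0/1 + 1/1*1/5) = [0/1, 1/5)
  'e': [0/1 + 1/1*1/5, 0/1 + 1/1*4/5) = [1/5, 4/5) <- contains code 37/50
  'd': [0/1 + 1/1*4/5, 0/1 + 1/1*1/1) = [4/5, 1/1)
  emit 'e', narrow to [1/5, 4/5)
Step 2: interval [1/5, 4/5), width = 4/5 - 1/5 = 3/5
  'b': [1/5 + 3/5*0/1, 1/5 + 3/5*1/5) = [1/5, 8/25)
  'e': [1/5 + 3/5*1/5, 1/5 + 3/5*4/5) = [8/25, 17/25)
  'd': [1/5 + 3/5*4/5, 1/5 + 3/5*1/1) = [17/25, 4/5) <- contains code 37/50
  emit 'd', narrow to [17/25, 4/5)
Step 3: interval [17/25, 4/5), width = 4/5 - 17/25 = 3/25
  'b': [17/25 + 3/25*0/1, 17/25 + 3/25*1/5) = [17/25, 88/125)
  'e': [17/25 + 3/25*1/5, 17/25 + 3/25*4/5) = [88/125, 97/125) <- contains code 37/50
  'd': [17/25 + 3/25*4/5, 17/25 + 3/25*1/1) = [97/125, 4/5)
  emit 'e', narrow to [88/125, 97/125)

Answer: ede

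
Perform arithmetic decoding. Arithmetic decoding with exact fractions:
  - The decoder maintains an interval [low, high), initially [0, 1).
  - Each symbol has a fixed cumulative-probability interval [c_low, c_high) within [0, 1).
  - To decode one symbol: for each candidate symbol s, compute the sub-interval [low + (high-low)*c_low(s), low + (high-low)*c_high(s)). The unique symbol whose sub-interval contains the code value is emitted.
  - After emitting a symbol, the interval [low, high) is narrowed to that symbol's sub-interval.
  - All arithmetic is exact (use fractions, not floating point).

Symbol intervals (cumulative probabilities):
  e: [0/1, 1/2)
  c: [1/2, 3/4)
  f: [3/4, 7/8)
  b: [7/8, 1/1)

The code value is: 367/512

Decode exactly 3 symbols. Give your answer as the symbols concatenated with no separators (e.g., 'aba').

Step 1: interval [0/1, 1/1), width = 1/1 - 0/1 = 1/1
  'e': [0/1 + 1/1*0/1, 0/1 + 1/1*1/2) = [0/1, 1/2)
  'c': [0/1 + 1/1*1/2, 0/1 + 1/1*3/4) = [1/2, 3/4) <- contains code 367/512
  'f': [0/1 + 1/1*3/4, 0/1 + 1/1*7/8) = [3/4, 7/8)
  'b': [0/1 + 1/1*7/8, 0/1 + 1/1*1/1) = [7/8, 1/1)
  emit 'c', narrow to [1/2, 3/4)
Step 2: interval [1/2, 3/4), width = 3/4 - 1/2 = 1/4
  'e': [1/2 + 1/4*0/1, 1/2 + 1/4*1/2) = [1/2, 5/8)
  'c': [1/2 + 1/4*1/2, 1/2 + 1/4*3/4) = [5/8, 11/16)
  'f': [1/2 + 1/4*3/4, 1/2 + 1/4*7/8) = [11/16, 23/32) <- contains code 367/512
  'b': [1/2 + 1/4*7/8, 1/2 + 1/4*1/1) = [23/32, 3/4)
  emit 'f', narrow to [11/16, 23/32)
Step 3: interval [11/16, 23/32), width = 23/32 - 11/16 = 1/32
  'e': [11/16 + 1/32*0/1, 11/16 + 1/32*1/2) = [11/16, 45/64)
  'c': [11/16 + 1/32*1/2, 11/16 + 1/32*3/4) = [45/64, 91/128)
  'f': [11/16 + 1/32*3/4, 11/16 + 1/32*7/8) = [91/128, 183/256)
  'b': [11/16 + 1/32*7/8, 11/16 + 1/32*1/1) = [183/256, 23/32) <- contains code 367/512
  emit 'b', narrow to [183/256, 23/32)

Answer: cfb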